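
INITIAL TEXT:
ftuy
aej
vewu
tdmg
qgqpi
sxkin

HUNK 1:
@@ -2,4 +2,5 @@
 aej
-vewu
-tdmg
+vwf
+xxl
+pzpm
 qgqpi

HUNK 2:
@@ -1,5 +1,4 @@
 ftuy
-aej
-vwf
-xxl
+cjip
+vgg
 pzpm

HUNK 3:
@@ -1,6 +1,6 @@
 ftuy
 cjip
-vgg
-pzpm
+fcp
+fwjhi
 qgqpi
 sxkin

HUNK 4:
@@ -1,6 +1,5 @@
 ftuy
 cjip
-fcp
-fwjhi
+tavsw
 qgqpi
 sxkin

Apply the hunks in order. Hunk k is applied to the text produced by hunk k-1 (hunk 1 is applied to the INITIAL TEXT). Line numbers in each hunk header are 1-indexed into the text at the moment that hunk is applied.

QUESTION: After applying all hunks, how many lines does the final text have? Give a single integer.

Answer: 5

Derivation:
Hunk 1: at line 2 remove [vewu,tdmg] add [vwf,xxl,pzpm] -> 7 lines: ftuy aej vwf xxl pzpm qgqpi sxkin
Hunk 2: at line 1 remove [aej,vwf,xxl] add [cjip,vgg] -> 6 lines: ftuy cjip vgg pzpm qgqpi sxkin
Hunk 3: at line 1 remove [vgg,pzpm] add [fcp,fwjhi] -> 6 lines: ftuy cjip fcp fwjhi qgqpi sxkin
Hunk 4: at line 1 remove [fcp,fwjhi] add [tavsw] -> 5 lines: ftuy cjip tavsw qgqpi sxkin
Final line count: 5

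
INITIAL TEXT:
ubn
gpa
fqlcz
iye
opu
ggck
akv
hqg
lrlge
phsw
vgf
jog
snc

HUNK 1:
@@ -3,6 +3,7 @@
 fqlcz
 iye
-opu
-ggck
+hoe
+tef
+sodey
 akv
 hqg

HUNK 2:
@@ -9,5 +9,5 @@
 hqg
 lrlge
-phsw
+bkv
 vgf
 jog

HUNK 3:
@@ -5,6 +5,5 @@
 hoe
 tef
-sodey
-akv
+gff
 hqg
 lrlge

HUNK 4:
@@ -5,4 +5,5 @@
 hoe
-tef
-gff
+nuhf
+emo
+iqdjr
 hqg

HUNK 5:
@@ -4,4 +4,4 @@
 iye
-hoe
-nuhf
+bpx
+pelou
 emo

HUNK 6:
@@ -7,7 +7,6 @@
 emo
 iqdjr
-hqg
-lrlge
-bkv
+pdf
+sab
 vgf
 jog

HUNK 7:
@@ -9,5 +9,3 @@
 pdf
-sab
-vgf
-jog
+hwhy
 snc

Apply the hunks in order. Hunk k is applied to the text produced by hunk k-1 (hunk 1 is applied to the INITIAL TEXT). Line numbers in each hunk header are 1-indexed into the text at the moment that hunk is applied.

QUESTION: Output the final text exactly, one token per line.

Answer: ubn
gpa
fqlcz
iye
bpx
pelou
emo
iqdjr
pdf
hwhy
snc

Derivation:
Hunk 1: at line 3 remove [opu,ggck] add [hoe,tef,sodey] -> 14 lines: ubn gpa fqlcz iye hoe tef sodey akv hqg lrlge phsw vgf jog snc
Hunk 2: at line 9 remove [phsw] add [bkv] -> 14 lines: ubn gpa fqlcz iye hoe tef sodey akv hqg lrlge bkv vgf jog snc
Hunk 3: at line 5 remove [sodey,akv] add [gff] -> 13 lines: ubn gpa fqlcz iye hoe tef gff hqg lrlge bkv vgf jog snc
Hunk 4: at line 5 remove [tef,gff] add [nuhf,emo,iqdjr] -> 14 lines: ubn gpa fqlcz iye hoe nuhf emo iqdjr hqg lrlge bkv vgf jog snc
Hunk 5: at line 4 remove [hoe,nuhf] add [bpx,pelou] -> 14 lines: ubn gpa fqlcz iye bpx pelou emo iqdjr hqg lrlge bkv vgf jog snc
Hunk 6: at line 7 remove [hqg,lrlge,bkv] add [pdf,sab] -> 13 lines: ubn gpa fqlcz iye bpx pelou emo iqdjr pdf sab vgf jog snc
Hunk 7: at line 9 remove [sab,vgf,jog] add [hwhy] -> 11 lines: ubn gpa fqlcz iye bpx pelou emo iqdjr pdf hwhy snc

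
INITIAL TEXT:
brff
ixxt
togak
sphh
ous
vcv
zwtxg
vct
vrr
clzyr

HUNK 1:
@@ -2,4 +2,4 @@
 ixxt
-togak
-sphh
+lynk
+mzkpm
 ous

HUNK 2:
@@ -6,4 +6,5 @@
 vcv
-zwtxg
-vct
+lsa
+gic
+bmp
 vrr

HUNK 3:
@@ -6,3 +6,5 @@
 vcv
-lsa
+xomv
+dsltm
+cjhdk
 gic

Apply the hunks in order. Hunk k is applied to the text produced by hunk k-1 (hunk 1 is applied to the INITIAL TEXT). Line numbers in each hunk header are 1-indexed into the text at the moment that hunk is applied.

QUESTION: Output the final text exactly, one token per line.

Answer: brff
ixxt
lynk
mzkpm
ous
vcv
xomv
dsltm
cjhdk
gic
bmp
vrr
clzyr

Derivation:
Hunk 1: at line 2 remove [togak,sphh] add [lynk,mzkpm] -> 10 lines: brff ixxt lynk mzkpm ous vcv zwtxg vct vrr clzyr
Hunk 2: at line 6 remove [zwtxg,vct] add [lsa,gic,bmp] -> 11 lines: brff ixxt lynk mzkpm ous vcv lsa gic bmp vrr clzyr
Hunk 3: at line 6 remove [lsa] add [xomv,dsltm,cjhdk] -> 13 lines: brff ixxt lynk mzkpm ous vcv xomv dsltm cjhdk gic bmp vrr clzyr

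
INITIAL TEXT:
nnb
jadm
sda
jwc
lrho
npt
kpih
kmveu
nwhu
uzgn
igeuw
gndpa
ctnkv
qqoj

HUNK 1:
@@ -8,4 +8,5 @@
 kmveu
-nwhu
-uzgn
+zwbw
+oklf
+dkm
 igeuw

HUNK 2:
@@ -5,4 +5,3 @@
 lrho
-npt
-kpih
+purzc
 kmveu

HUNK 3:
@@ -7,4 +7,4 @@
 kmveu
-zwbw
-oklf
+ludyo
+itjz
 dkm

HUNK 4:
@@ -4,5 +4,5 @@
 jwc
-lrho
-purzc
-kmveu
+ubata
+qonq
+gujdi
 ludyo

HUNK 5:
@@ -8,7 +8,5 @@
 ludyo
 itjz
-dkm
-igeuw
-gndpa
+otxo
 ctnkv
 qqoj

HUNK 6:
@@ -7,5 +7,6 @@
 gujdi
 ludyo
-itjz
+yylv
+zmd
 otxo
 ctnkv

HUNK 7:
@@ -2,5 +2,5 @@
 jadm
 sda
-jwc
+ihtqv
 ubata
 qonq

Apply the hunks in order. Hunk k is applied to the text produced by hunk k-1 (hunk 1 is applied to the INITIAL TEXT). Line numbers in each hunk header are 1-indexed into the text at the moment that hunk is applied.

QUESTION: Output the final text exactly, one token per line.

Hunk 1: at line 8 remove [nwhu,uzgn] add [zwbw,oklf,dkm] -> 15 lines: nnb jadm sda jwc lrho npt kpih kmveu zwbw oklf dkm igeuw gndpa ctnkv qqoj
Hunk 2: at line 5 remove [npt,kpih] add [purzc] -> 14 lines: nnb jadm sda jwc lrho purzc kmveu zwbw oklf dkm igeuw gndpa ctnkv qqoj
Hunk 3: at line 7 remove [zwbw,oklf] add [ludyo,itjz] -> 14 lines: nnb jadm sda jwc lrho purzc kmveu ludyo itjz dkm igeuw gndpa ctnkv qqoj
Hunk 4: at line 4 remove [lrho,purzc,kmveu] add [ubata,qonq,gujdi] -> 14 lines: nnb jadm sda jwc ubata qonq gujdi ludyo itjz dkm igeuw gndpa ctnkv qqoj
Hunk 5: at line 8 remove [dkm,igeuw,gndpa] add [otxo] -> 12 lines: nnb jadm sda jwc ubata qonq gujdi ludyo itjz otxo ctnkv qqoj
Hunk 6: at line 7 remove [itjz] add [yylv,zmd] -> 13 lines: nnb jadm sda jwc ubata qonq gujdi ludyo yylv zmd otxo ctnkv qqoj
Hunk 7: at line 2 remove [jwc] add [ihtqv] -> 13 lines: nnb jadm sda ihtqv ubata qonq gujdi ludyo yylv zmd otxo ctnkv qqoj

Answer: nnb
jadm
sda
ihtqv
ubata
qonq
gujdi
ludyo
yylv
zmd
otxo
ctnkv
qqoj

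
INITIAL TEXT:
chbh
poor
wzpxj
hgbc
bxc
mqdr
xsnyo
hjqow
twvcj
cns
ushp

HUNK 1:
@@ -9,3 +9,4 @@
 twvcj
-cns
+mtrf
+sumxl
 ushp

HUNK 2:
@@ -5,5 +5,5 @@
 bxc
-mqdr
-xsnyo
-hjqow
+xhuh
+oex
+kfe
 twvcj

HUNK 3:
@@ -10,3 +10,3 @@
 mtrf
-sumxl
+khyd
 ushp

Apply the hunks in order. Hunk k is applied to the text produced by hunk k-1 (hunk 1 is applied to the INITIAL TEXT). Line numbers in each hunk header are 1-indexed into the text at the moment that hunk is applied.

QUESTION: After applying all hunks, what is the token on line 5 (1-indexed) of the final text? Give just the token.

Hunk 1: at line 9 remove [cns] add [mtrf,sumxl] -> 12 lines: chbh poor wzpxj hgbc bxc mqdr xsnyo hjqow twvcj mtrf sumxl ushp
Hunk 2: at line 5 remove [mqdr,xsnyo,hjqow] add [xhuh,oex,kfe] -> 12 lines: chbh poor wzpxj hgbc bxc xhuh oex kfe twvcj mtrf sumxl ushp
Hunk 3: at line 10 remove [sumxl] add [khyd] -> 12 lines: chbh poor wzpxj hgbc bxc xhuh oex kfe twvcj mtrf khyd ushp
Final line 5: bxc

Answer: bxc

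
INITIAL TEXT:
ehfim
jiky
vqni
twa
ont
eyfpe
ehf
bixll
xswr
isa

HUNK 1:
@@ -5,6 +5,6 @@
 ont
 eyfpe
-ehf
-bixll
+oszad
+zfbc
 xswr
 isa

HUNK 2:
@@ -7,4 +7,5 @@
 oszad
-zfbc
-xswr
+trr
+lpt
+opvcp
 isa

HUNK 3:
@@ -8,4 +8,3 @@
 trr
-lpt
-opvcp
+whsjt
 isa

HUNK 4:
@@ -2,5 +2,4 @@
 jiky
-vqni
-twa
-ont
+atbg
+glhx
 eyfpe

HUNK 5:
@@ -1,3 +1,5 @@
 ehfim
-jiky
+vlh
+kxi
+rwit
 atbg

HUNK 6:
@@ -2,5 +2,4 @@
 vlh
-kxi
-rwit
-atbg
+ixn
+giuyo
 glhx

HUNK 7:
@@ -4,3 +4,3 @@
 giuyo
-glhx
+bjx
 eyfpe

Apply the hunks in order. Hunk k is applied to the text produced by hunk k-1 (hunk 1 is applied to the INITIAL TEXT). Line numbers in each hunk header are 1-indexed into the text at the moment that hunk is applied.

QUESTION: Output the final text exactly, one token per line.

Answer: ehfim
vlh
ixn
giuyo
bjx
eyfpe
oszad
trr
whsjt
isa

Derivation:
Hunk 1: at line 5 remove [ehf,bixll] add [oszad,zfbc] -> 10 lines: ehfim jiky vqni twa ont eyfpe oszad zfbc xswr isa
Hunk 2: at line 7 remove [zfbc,xswr] add [trr,lpt,opvcp] -> 11 lines: ehfim jiky vqni twa ont eyfpe oszad trr lpt opvcp isa
Hunk 3: at line 8 remove [lpt,opvcp] add [whsjt] -> 10 lines: ehfim jiky vqni twa ont eyfpe oszad trr whsjt isa
Hunk 4: at line 2 remove [vqni,twa,ont] add [atbg,glhx] -> 9 lines: ehfim jiky atbg glhx eyfpe oszad trr whsjt isa
Hunk 5: at line 1 remove [jiky] add [vlh,kxi,rwit] -> 11 lines: ehfim vlh kxi rwit atbg glhx eyfpe oszad trr whsjt isa
Hunk 6: at line 2 remove [kxi,rwit,atbg] add [ixn,giuyo] -> 10 lines: ehfim vlh ixn giuyo glhx eyfpe oszad trr whsjt isa
Hunk 7: at line 4 remove [glhx] add [bjx] -> 10 lines: ehfim vlh ixn giuyo bjx eyfpe oszad trr whsjt isa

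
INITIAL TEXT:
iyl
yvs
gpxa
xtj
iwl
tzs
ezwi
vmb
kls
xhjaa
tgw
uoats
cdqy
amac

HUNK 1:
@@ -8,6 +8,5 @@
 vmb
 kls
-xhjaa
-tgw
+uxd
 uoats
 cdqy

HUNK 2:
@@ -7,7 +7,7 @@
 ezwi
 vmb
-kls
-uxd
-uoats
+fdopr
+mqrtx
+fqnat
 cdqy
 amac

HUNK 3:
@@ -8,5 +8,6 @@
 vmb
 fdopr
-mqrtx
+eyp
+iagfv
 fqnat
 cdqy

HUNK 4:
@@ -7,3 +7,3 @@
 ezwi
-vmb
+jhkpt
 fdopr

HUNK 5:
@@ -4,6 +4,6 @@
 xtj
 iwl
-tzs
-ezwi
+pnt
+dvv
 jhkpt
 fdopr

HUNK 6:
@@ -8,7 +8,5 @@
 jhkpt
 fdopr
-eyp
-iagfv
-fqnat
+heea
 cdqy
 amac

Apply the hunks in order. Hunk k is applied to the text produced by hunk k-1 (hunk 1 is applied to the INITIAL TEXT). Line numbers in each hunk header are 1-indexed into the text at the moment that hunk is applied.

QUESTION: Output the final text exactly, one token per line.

Hunk 1: at line 8 remove [xhjaa,tgw] add [uxd] -> 13 lines: iyl yvs gpxa xtj iwl tzs ezwi vmb kls uxd uoats cdqy amac
Hunk 2: at line 7 remove [kls,uxd,uoats] add [fdopr,mqrtx,fqnat] -> 13 lines: iyl yvs gpxa xtj iwl tzs ezwi vmb fdopr mqrtx fqnat cdqy amac
Hunk 3: at line 8 remove [mqrtx] add [eyp,iagfv] -> 14 lines: iyl yvs gpxa xtj iwl tzs ezwi vmb fdopr eyp iagfv fqnat cdqy amac
Hunk 4: at line 7 remove [vmb] add [jhkpt] -> 14 lines: iyl yvs gpxa xtj iwl tzs ezwi jhkpt fdopr eyp iagfv fqnat cdqy amac
Hunk 5: at line 4 remove [tzs,ezwi] add [pnt,dvv] -> 14 lines: iyl yvs gpxa xtj iwl pnt dvv jhkpt fdopr eyp iagfv fqnat cdqy amac
Hunk 6: at line 8 remove [eyp,iagfv,fqnat] add [heea] -> 12 lines: iyl yvs gpxa xtj iwl pnt dvv jhkpt fdopr heea cdqy amac

Answer: iyl
yvs
gpxa
xtj
iwl
pnt
dvv
jhkpt
fdopr
heea
cdqy
amac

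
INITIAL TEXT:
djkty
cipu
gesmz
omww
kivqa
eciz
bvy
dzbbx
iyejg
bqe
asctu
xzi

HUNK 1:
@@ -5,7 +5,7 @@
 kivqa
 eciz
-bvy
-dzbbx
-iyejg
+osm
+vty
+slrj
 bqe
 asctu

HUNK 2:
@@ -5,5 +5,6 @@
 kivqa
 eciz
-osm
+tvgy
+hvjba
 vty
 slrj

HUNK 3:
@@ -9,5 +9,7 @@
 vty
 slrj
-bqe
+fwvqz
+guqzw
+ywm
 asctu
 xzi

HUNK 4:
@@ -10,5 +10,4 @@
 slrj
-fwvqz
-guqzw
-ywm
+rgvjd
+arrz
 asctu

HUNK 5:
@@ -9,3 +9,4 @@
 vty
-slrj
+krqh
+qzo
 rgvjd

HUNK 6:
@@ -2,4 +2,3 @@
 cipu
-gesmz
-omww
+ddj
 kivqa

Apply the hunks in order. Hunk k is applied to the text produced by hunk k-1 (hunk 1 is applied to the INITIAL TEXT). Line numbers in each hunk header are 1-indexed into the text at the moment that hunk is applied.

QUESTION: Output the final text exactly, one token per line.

Answer: djkty
cipu
ddj
kivqa
eciz
tvgy
hvjba
vty
krqh
qzo
rgvjd
arrz
asctu
xzi

Derivation:
Hunk 1: at line 5 remove [bvy,dzbbx,iyejg] add [osm,vty,slrj] -> 12 lines: djkty cipu gesmz omww kivqa eciz osm vty slrj bqe asctu xzi
Hunk 2: at line 5 remove [osm] add [tvgy,hvjba] -> 13 lines: djkty cipu gesmz omww kivqa eciz tvgy hvjba vty slrj bqe asctu xzi
Hunk 3: at line 9 remove [bqe] add [fwvqz,guqzw,ywm] -> 15 lines: djkty cipu gesmz omww kivqa eciz tvgy hvjba vty slrj fwvqz guqzw ywm asctu xzi
Hunk 4: at line 10 remove [fwvqz,guqzw,ywm] add [rgvjd,arrz] -> 14 lines: djkty cipu gesmz omww kivqa eciz tvgy hvjba vty slrj rgvjd arrz asctu xzi
Hunk 5: at line 9 remove [slrj] add [krqh,qzo] -> 15 lines: djkty cipu gesmz omww kivqa eciz tvgy hvjba vty krqh qzo rgvjd arrz asctu xzi
Hunk 6: at line 2 remove [gesmz,omww] add [ddj] -> 14 lines: djkty cipu ddj kivqa eciz tvgy hvjba vty krqh qzo rgvjd arrz asctu xzi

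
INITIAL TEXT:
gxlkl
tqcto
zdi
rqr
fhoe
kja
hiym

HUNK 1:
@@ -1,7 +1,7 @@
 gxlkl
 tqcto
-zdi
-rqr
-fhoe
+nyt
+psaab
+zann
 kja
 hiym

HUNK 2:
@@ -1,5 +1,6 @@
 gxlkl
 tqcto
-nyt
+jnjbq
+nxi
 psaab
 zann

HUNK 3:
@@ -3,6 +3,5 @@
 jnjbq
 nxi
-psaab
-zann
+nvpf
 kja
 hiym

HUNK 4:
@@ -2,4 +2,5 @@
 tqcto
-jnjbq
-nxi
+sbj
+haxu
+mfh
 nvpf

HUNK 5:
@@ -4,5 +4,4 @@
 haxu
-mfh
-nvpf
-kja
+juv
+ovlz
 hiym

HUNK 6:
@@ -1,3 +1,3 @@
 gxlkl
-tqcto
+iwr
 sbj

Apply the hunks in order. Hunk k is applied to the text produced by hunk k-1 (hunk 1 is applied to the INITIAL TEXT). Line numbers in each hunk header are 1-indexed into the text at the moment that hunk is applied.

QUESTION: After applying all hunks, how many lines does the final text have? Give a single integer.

Hunk 1: at line 1 remove [zdi,rqr,fhoe] add [nyt,psaab,zann] -> 7 lines: gxlkl tqcto nyt psaab zann kja hiym
Hunk 2: at line 1 remove [nyt] add [jnjbq,nxi] -> 8 lines: gxlkl tqcto jnjbq nxi psaab zann kja hiym
Hunk 3: at line 3 remove [psaab,zann] add [nvpf] -> 7 lines: gxlkl tqcto jnjbq nxi nvpf kja hiym
Hunk 4: at line 2 remove [jnjbq,nxi] add [sbj,haxu,mfh] -> 8 lines: gxlkl tqcto sbj haxu mfh nvpf kja hiym
Hunk 5: at line 4 remove [mfh,nvpf,kja] add [juv,ovlz] -> 7 lines: gxlkl tqcto sbj haxu juv ovlz hiym
Hunk 6: at line 1 remove [tqcto] add [iwr] -> 7 lines: gxlkl iwr sbj haxu juv ovlz hiym
Final line count: 7

Answer: 7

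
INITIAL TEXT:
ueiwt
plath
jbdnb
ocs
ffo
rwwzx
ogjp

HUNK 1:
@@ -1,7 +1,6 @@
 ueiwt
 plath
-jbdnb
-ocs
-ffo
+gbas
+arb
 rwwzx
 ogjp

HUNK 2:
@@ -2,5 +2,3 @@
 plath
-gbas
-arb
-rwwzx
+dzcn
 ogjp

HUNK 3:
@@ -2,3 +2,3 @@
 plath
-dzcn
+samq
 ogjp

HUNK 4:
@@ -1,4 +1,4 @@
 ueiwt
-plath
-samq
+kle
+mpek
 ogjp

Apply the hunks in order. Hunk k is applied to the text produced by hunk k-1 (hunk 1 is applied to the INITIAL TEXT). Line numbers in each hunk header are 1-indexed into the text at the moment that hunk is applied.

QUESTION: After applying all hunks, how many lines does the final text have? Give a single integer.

Hunk 1: at line 1 remove [jbdnb,ocs,ffo] add [gbas,arb] -> 6 lines: ueiwt plath gbas arb rwwzx ogjp
Hunk 2: at line 2 remove [gbas,arb,rwwzx] add [dzcn] -> 4 lines: ueiwt plath dzcn ogjp
Hunk 3: at line 2 remove [dzcn] add [samq] -> 4 lines: ueiwt plath samq ogjp
Hunk 4: at line 1 remove [plath,samq] add [kle,mpek] -> 4 lines: ueiwt kle mpek ogjp
Final line count: 4

Answer: 4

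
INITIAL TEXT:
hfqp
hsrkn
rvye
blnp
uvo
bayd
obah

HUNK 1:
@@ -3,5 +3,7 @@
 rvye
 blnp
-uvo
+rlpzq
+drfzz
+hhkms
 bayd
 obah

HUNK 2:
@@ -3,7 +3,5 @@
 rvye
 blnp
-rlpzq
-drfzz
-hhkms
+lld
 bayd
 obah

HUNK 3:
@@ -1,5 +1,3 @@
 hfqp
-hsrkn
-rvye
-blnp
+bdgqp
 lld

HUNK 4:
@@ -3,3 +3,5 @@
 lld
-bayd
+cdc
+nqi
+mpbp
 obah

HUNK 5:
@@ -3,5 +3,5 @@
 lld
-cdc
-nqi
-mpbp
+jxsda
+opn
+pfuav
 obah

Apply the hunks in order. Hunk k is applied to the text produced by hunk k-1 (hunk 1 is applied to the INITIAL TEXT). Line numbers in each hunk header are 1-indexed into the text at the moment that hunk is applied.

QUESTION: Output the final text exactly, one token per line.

Hunk 1: at line 3 remove [uvo] add [rlpzq,drfzz,hhkms] -> 9 lines: hfqp hsrkn rvye blnp rlpzq drfzz hhkms bayd obah
Hunk 2: at line 3 remove [rlpzq,drfzz,hhkms] add [lld] -> 7 lines: hfqp hsrkn rvye blnp lld bayd obah
Hunk 3: at line 1 remove [hsrkn,rvye,blnp] add [bdgqp] -> 5 lines: hfqp bdgqp lld bayd obah
Hunk 4: at line 3 remove [bayd] add [cdc,nqi,mpbp] -> 7 lines: hfqp bdgqp lld cdc nqi mpbp obah
Hunk 5: at line 3 remove [cdc,nqi,mpbp] add [jxsda,opn,pfuav] -> 7 lines: hfqp bdgqp lld jxsda opn pfuav obah

Answer: hfqp
bdgqp
lld
jxsda
opn
pfuav
obah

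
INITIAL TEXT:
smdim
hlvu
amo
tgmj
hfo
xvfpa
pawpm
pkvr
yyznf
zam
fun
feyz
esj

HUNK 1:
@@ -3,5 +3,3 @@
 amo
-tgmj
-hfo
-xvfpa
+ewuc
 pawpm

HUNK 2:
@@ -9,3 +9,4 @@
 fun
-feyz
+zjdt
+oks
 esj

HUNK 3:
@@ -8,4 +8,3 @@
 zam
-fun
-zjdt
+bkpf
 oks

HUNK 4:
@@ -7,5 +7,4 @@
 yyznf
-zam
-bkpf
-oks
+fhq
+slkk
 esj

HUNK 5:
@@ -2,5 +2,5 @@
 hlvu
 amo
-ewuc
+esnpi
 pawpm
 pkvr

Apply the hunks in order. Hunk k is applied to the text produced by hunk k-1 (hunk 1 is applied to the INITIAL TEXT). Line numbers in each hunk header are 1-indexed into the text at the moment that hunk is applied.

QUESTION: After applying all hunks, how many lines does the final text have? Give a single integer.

Hunk 1: at line 3 remove [tgmj,hfo,xvfpa] add [ewuc] -> 11 lines: smdim hlvu amo ewuc pawpm pkvr yyznf zam fun feyz esj
Hunk 2: at line 9 remove [feyz] add [zjdt,oks] -> 12 lines: smdim hlvu amo ewuc pawpm pkvr yyznf zam fun zjdt oks esj
Hunk 3: at line 8 remove [fun,zjdt] add [bkpf] -> 11 lines: smdim hlvu amo ewuc pawpm pkvr yyznf zam bkpf oks esj
Hunk 4: at line 7 remove [zam,bkpf,oks] add [fhq,slkk] -> 10 lines: smdim hlvu amo ewuc pawpm pkvr yyznf fhq slkk esj
Hunk 5: at line 2 remove [ewuc] add [esnpi] -> 10 lines: smdim hlvu amo esnpi pawpm pkvr yyznf fhq slkk esj
Final line count: 10

Answer: 10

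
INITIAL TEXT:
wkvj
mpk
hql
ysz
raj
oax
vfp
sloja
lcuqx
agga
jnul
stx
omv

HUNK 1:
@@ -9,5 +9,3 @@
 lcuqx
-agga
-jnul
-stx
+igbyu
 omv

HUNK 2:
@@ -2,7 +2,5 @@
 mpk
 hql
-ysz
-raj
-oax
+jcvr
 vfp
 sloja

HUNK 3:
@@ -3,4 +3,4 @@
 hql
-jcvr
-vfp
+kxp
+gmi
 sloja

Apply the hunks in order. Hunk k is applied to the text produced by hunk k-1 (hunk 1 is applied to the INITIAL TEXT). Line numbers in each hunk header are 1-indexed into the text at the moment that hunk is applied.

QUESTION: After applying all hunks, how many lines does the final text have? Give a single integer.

Hunk 1: at line 9 remove [agga,jnul,stx] add [igbyu] -> 11 lines: wkvj mpk hql ysz raj oax vfp sloja lcuqx igbyu omv
Hunk 2: at line 2 remove [ysz,raj,oax] add [jcvr] -> 9 lines: wkvj mpk hql jcvr vfp sloja lcuqx igbyu omv
Hunk 3: at line 3 remove [jcvr,vfp] add [kxp,gmi] -> 9 lines: wkvj mpk hql kxp gmi sloja lcuqx igbyu omv
Final line count: 9

Answer: 9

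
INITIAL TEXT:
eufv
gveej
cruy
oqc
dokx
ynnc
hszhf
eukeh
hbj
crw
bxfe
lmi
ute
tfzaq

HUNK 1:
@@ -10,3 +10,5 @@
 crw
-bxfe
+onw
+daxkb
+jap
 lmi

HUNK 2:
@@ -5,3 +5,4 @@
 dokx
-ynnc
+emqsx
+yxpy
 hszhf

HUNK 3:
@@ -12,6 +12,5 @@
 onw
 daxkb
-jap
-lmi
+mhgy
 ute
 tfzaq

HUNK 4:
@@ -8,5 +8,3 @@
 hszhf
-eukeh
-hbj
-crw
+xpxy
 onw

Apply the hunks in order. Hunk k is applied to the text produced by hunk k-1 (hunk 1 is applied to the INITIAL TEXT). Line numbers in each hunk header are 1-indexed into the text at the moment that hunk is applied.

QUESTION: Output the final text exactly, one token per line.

Hunk 1: at line 10 remove [bxfe] add [onw,daxkb,jap] -> 16 lines: eufv gveej cruy oqc dokx ynnc hszhf eukeh hbj crw onw daxkb jap lmi ute tfzaq
Hunk 2: at line 5 remove [ynnc] add [emqsx,yxpy] -> 17 lines: eufv gveej cruy oqc dokx emqsx yxpy hszhf eukeh hbj crw onw daxkb jap lmi ute tfzaq
Hunk 3: at line 12 remove [jap,lmi] add [mhgy] -> 16 lines: eufv gveej cruy oqc dokx emqsx yxpy hszhf eukeh hbj crw onw daxkb mhgy ute tfzaq
Hunk 4: at line 8 remove [eukeh,hbj,crw] add [xpxy] -> 14 lines: eufv gveej cruy oqc dokx emqsx yxpy hszhf xpxy onw daxkb mhgy ute tfzaq

Answer: eufv
gveej
cruy
oqc
dokx
emqsx
yxpy
hszhf
xpxy
onw
daxkb
mhgy
ute
tfzaq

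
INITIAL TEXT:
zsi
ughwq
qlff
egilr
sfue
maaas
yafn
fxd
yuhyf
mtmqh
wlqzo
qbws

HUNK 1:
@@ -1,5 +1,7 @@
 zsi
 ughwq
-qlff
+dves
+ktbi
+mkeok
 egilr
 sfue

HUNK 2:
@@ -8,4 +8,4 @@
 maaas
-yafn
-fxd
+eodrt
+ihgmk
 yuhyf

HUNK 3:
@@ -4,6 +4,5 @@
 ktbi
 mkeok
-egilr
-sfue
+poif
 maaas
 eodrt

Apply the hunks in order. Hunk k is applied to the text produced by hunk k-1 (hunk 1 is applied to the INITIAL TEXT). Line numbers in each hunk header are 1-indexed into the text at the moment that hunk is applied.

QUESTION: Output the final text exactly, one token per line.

Hunk 1: at line 1 remove [qlff] add [dves,ktbi,mkeok] -> 14 lines: zsi ughwq dves ktbi mkeok egilr sfue maaas yafn fxd yuhyf mtmqh wlqzo qbws
Hunk 2: at line 8 remove [yafn,fxd] add [eodrt,ihgmk] -> 14 lines: zsi ughwq dves ktbi mkeok egilr sfue maaas eodrt ihgmk yuhyf mtmqh wlqzo qbws
Hunk 3: at line 4 remove [egilr,sfue] add [poif] -> 13 lines: zsi ughwq dves ktbi mkeok poif maaas eodrt ihgmk yuhyf mtmqh wlqzo qbws

Answer: zsi
ughwq
dves
ktbi
mkeok
poif
maaas
eodrt
ihgmk
yuhyf
mtmqh
wlqzo
qbws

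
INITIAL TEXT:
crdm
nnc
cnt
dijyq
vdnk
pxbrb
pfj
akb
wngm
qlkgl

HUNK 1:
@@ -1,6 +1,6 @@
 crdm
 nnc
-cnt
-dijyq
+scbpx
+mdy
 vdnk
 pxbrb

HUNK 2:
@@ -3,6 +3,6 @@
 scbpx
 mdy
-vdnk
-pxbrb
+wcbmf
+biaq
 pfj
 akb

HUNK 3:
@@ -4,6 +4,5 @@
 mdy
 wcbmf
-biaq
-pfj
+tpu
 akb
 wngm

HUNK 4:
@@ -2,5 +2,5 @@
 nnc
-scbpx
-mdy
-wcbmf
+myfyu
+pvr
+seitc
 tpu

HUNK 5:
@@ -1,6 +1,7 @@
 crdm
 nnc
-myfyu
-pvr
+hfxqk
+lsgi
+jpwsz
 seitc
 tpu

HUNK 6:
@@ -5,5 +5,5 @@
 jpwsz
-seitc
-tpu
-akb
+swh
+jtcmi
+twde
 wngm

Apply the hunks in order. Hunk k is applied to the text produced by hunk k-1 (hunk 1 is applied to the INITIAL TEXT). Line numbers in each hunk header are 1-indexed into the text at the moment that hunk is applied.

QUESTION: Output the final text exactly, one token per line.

Answer: crdm
nnc
hfxqk
lsgi
jpwsz
swh
jtcmi
twde
wngm
qlkgl

Derivation:
Hunk 1: at line 1 remove [cnt,dijyq] add [scbpx,mdy] -> 10 lines: crdm nnc scbpx mdy vdnk pxbrb pfj akb wngm qlkgl
Hunk 2: at line 3 remove [vdnk,pxbrb] add [wcbmf,biaq] -> 10 lines: crdm nnc scbpx mdy wcbmf biaq pfj akb wngm qlkgl
Hunk 3: at line 4 remove [biaq,pfj] add [tpu] -> 9 lines: crdm nnc scbpx mdy wcbmf tpu akb wngm qlkgl
Hunk 4: at line 2 remove [scbpx,mdy,wcbmf] add [myfyu,pvr,seitc] -> 9 lines: crdm nnc myfyu pvr seitc tpu akb wngm qlkgl
Hunk 5: at line 1 remove [myfyu,pvr] add [hfxqk,lsgi,jpwsz] -> 10 lines: crdm nnc hfxqk lsgi jpwsz seitc tpu akb wngm qlkgl
Hunk 6: at line 5 remove [seitc,tpu,akb] add [swh,jtcmi,twde] -> 10 lines: crdm nnc hfxqk lsgi jpwsz swh jtcmi twde wngm qlkgl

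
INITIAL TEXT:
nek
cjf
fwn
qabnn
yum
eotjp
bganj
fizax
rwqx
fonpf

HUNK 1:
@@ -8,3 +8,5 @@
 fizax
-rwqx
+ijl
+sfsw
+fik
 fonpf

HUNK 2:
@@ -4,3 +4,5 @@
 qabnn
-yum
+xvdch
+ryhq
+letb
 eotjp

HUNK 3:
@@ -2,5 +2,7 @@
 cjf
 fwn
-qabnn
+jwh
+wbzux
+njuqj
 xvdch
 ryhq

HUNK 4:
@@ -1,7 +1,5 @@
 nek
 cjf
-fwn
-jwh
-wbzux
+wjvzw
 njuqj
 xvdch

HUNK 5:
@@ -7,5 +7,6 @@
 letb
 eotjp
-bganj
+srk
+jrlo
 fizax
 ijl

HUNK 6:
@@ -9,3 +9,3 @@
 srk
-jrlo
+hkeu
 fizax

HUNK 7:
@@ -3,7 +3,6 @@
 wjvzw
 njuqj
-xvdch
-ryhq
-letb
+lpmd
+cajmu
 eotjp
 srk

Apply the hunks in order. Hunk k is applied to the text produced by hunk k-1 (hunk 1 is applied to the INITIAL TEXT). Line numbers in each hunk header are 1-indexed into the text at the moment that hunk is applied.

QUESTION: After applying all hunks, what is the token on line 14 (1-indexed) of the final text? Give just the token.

Answer: fonpf

Derivation:
Hunk 1: at line 8 remove [rwqx] add [ijl,sfsw,fik] -> 12 lines: nek cjf fwn qabnn yum eotjp bganj fizax ijl sfsw fik fonpf
Hunk 2: at line 4 remove [yum] add [xvdch,ryhq,letb] -> 14 lines: nek cjf fwn qabnn xvdch ryhq letb eotjp bganj fizax ijl sfsw fik fonpf
Hunk 3: at line 2 remove [qabnn] add [jwh,wbzux,njuqj] -> 16 lines: nek cjf fwn jwh wbzux njuqj xvdch ryhq letb eotjp bganj fizax ijl sfsw fik fonpf
Hunk 4: at line 1 remove [fwn,jwh,wbzux] add [wjvzw] -> 14 lines: nek cjf wjvzw njuqj xvdch ryhq letb eotjp bganj fizax ijl sfsw fik fonpf
Hunk 5: at line 7 remove [bganj] add [srk,jrlo] -> 15 lines: nek cjf wjvzw njuqj xvdch ryhq letb eotjp srk jrlo fizax ijl sfsw fik fonpf
Hunk 6: at line 9 remove [jrlo] add [hkeu] -> 15 lines: nek cjf wjvzw njuqj xvdch ryhq letb eotjp srk hkeu fizax ijl sfsw fik fonpf
Hunk 7: at line 3 remove [xvdch,ryhq,letb] add [lpmd,cajmu] -> 14 lines: nek cjf wjvzw njuqj lpmd cajmu eotjp srk hkeu fizax ijl sfsw fik fonpf
Final line 14: fonpf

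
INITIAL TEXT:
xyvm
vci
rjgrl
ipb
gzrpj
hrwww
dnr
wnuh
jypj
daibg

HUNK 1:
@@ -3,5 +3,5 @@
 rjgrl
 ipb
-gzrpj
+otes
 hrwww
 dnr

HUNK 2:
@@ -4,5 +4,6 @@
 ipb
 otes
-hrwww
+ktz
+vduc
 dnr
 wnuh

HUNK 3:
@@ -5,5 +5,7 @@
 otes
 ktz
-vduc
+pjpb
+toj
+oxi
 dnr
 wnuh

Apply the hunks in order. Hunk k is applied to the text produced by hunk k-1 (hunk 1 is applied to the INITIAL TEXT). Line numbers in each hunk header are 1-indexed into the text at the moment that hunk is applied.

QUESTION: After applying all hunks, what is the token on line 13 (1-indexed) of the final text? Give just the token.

Answer: daibg

Derivation:
Hunk 1: at line 3 remove [gzrpj] add [otes] -> 10 lines: xyvm vci rjgrl ipb otes hrwww dnr wnuh jypj daibg
Hunk 2: at line 4 remove [hrwww] add [ktz,vduc] -> 11 lines: xyvm vci rjgrl ipb otes ktz vduc dnr wnuh jypj daibg
Hunk 3: at line 5 remove [vduc] add [pjpb,toj,oxi] -> 13 lines: xyvm vci rjgrl ipb otes ktz pjpb toj oxi dnr wnuh jypj daibg
Final line 13: daibg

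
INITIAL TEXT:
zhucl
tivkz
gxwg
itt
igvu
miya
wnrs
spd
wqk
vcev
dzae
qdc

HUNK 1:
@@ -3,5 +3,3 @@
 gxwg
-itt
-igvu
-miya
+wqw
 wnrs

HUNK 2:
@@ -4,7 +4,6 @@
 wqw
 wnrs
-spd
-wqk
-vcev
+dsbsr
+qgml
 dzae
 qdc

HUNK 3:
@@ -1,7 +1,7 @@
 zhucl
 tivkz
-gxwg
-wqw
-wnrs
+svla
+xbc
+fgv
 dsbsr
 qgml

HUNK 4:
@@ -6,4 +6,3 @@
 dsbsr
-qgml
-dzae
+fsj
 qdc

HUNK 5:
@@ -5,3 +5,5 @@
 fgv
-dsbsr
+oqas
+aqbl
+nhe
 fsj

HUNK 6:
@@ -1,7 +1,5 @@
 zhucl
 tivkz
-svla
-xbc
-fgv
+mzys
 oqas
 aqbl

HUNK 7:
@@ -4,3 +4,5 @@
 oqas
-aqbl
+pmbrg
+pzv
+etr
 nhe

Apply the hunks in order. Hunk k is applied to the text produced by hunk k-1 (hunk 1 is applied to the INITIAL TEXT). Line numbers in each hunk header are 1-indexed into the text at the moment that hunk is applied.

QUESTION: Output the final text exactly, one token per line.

Answer: zhucl
tivkz
mzys
oqas
pmbrg
pzv
etr
nhe
fsj
qdc

Derivation:
Hunk 1: at line 3 remove [itt,igvu,miya] add [wqw] -> 10 lines: zhucl tivkz gxwg wqw wnrs spd wqk vcev dzae qdc
Hunk 2: at line 4 remove [spd,wqk,vcev] add [dsbsr,qgml] -> 9 lines: zhucl tivkz gxwg wqw wnrs dsbsr qgml dzae qdc
Hunk 3: at line 1 remove [gxwg,wqw,wnrs] add [svla,xbc,fgv] -> 9 lines: zhucl tivkz svla xbc fgv dsbsr qgml dzae qdc
Hunk 4: at line 6 remove [qgml,dzae] add [fsj] -> 8 lines: zhucl tivkz svla xbc fgv dsbsr fsj qdc
Hunk 5: at line 5 remove [dsbsr] add [oqas,aqbl,nhe] -> 10 lines: zhucl tivkz svla xbc fgv oqas aqbl nhe fsj qdc
Hunk 6: at line 1 remove [svla,xbc,fgv] add [mzys] -> 8 lines: zhucl tivkz mzys oqas aqbl nhe fsj qdc
Hunk 7: at line 4 remove [aqbl] add [pmbrg,pzv,etr] -> 10 lines: zhucl tivkz mzys oqas pmbrg pzv etr nhe fsj qdc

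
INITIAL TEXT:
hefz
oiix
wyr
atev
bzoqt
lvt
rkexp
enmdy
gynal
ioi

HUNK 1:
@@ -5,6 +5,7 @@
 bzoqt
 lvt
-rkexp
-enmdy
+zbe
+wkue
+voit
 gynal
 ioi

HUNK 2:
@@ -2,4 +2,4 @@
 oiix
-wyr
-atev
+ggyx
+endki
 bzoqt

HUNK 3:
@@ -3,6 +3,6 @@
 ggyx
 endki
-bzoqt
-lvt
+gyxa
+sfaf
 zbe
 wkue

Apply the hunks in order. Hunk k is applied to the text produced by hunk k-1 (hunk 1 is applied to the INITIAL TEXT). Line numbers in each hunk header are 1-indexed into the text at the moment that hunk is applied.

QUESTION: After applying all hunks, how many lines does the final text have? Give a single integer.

Answer: 11

Derivation:
Hunk 1: at line 5 remove [rkexp,enmdy] add [zbe,wkue,voit] -> 11 lines: hefz oiix wyr atev bzoqt lvt zbe wkue voit gynal ioi
Hunk 2: at line 2 remove [wyr,atev] add [ggyx,endki] -> 11 lines: hefz oiix ggyx endki bzoqt lvt zbe wkue voit gynal ioi
Hunk 3: at line 3 remove [bzoqt,lvt] add [gyxa,sfaf] -> 11 lines: hefz oiix ggyx endki gyxa sfaf zbe wkue voit gynal ioi
Final line count: 11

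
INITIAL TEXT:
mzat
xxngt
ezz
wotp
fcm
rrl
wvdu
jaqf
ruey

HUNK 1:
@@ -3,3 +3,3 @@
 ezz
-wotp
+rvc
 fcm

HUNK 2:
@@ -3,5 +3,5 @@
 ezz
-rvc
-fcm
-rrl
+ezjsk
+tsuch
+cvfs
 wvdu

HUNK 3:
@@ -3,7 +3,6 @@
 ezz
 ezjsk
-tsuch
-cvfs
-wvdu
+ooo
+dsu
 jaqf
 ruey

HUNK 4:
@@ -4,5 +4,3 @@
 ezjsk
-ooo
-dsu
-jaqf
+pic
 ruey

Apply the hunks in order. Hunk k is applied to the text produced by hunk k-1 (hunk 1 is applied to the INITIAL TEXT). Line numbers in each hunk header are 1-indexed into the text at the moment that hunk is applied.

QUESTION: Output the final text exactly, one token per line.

Answer: mzat
xxngt
ezz
ezjsk
pic
ruey

Derivation:
Hunk 1: at line 3 remove [wotp] add [rvc] -> 9 lines: mzat xxngt ezz rvc fcm rrl wvdu jaqf ruey
Hunk 2: at line 3 remove [rvc,fcm,rrl] add [ezjsk,tsuch,cvfs] -> 9 lines: mzat xxngt ezz ezjsk tsuch cvfs wvdu jaqf ruey
Hunk 3: at line 3 remove [tsuch,cvfs,wvdu] add [ooo,dsu] -> 8 lines: mzat xxngt ezz ezjsk ooo dsu jaqf ruey
Hunk 4: at line 4 remove [ooo,dsu,jaqf] add [pic] -> 6 lines: mzat xxngt ezz ezjsk pic ruey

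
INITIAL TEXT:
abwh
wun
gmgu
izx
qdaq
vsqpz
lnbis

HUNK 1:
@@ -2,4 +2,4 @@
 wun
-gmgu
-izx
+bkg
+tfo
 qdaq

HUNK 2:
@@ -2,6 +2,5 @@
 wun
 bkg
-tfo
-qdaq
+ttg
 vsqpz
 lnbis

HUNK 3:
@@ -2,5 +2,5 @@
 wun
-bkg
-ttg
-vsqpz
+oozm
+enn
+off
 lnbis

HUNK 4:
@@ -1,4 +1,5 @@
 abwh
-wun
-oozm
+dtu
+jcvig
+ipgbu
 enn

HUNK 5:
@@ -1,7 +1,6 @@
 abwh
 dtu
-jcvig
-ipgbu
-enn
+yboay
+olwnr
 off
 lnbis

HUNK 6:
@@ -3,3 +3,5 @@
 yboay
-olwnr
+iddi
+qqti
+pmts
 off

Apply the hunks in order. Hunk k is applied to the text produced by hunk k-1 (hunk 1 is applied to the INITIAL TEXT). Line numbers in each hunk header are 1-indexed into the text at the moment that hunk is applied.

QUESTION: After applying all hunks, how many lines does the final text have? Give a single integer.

Answer: 8

Derivation:
Hunk 1: at line 2 remove [gmgu,izx] add [bkg,tfo] -> 7 lines: abwh wun bkg tfo qdaq vsqpz lnbis
Hunk 2: at line 2 remove [tfo,qdaq] add [ttg] -> 6 lines: abwh wun bkg ttg vsqpz lnbis
Hunk 3: at line 2 remove [bkg,ttg,vsqpz] add [oozm,enn,off] -> 6 lines: abwh wun oozm enn off lnbis
Hunk 4: at line 1 remove [wun,oozm] add [dtu,jcvig,ipgbu] -> 7 lines: abwh dtu jcvig ipgbu enn off lnbis
Hunk 5: at line 1 remove [jcvig,ipgbu,enn] add [yboay,olwnr] -> 6 lines: abwh dtu yboay olwnr off lnbis
Hunk 6: at line 3 remove [olwnr] add [iddi,qqti,pmts] -> 8 lines: abwh dtu yboay iddi qqti pmts off lnbis
Final line count: 8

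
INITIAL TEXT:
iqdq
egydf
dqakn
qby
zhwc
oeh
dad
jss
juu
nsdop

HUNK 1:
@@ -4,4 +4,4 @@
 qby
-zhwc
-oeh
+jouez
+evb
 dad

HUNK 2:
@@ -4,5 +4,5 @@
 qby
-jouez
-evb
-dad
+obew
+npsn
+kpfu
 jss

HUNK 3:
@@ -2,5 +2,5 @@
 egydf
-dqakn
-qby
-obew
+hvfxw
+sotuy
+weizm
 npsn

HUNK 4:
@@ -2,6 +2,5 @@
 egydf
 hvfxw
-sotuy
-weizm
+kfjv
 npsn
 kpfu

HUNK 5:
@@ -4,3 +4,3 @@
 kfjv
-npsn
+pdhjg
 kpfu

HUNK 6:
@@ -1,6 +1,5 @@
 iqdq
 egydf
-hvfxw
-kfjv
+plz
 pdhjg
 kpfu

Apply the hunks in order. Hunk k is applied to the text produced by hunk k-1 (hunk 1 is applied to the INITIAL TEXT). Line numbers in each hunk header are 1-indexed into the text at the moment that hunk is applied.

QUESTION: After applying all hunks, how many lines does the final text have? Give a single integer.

Answer: 8

Derivation:
Hunk 1: at line 4 remove [zhwc,oeh] add [jouez,evb] -> 10 lines: iqdq egydf dqakn qby jouez evb dad jss juu nsdop
Hunk 2: at line 4 remove [jouez,evb,dad] add [obew,npsn,kpfu] -> 10 lines: iqdq egydf dqakn qby obew npsn kpfu jss juu nsdop
Hunk 3: at line 2 remove [dqakn,qby,obew] add [hvfxw,sotuy,weizm] -> 10 lines: iqdq egydf hvfxw sotuy weizm npsn kpfu jss juu nsdop
Hunk 4: at line 2 remove [sotuy,weizm] add [kfjv] -> 9 lines: iqdq egydf hvfxw kfjv npsn kpfu jss juu nsdop
Hunk 5: at line 4 remove [npsn] add [pdhjg] -> 9 lines: iqdq egydf hvfxw kfjv pdhjg kpfu jss juu nsdop
Hunk 6: at line 1 remove [hvfxw,kfjv] add [plz] -> 8 lines: iqdq egydf plz pdhjg kpfu jss juu nsdop
Final line count: 8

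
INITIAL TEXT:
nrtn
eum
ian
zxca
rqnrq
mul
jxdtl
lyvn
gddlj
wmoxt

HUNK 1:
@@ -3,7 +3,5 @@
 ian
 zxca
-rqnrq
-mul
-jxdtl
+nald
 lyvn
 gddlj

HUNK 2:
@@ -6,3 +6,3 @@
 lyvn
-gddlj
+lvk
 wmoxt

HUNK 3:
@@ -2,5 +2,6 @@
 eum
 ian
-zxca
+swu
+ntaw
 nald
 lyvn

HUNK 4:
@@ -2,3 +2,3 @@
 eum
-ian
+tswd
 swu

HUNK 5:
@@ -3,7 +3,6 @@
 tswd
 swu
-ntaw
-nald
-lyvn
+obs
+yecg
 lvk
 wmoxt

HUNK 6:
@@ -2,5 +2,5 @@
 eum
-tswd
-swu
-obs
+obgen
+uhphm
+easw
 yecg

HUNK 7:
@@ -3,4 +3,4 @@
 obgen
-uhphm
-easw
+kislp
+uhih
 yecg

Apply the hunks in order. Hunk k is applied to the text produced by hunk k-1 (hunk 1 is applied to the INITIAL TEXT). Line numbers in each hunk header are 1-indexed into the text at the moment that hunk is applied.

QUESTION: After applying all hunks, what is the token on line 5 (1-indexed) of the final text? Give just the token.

Hunk 1: at line 3 remove [rqnrq,mul,jxdtl] add [nald] -> 8 lines: nrtn eum ian zxca nald lyvn gddlj wmoxt
Hunk 2: at line 6 remove [gddlj] add [lvk] -> 8 lines: nrtn eum ian zxca nald lyvn lvk wmoxt
Hunk 3: at line 2 remove [zxca] add [swu,ntaw] -> 9 lines: nrtn eum ian swu ntaw nald lyvn lvk wmoxt
Hunk 4: at line 2 remove [ian] add [tswd] -> 9 lines: nrtn eum tswd swu ntaw nald lyvn lvk wmoxt
Hunk 5: at line 3 remove [ntaw,nald,lyvn] add [obs,yecg] -> 8 lines: nrtn eum tswd swu obs yecg lvk wmoxt
Hunk 6: at line 2 remove [tswd,swu,obs] add [obgen,uhphm,easw] -> 8 lines: nrtn eum obgen uhphm easw yecg lvk wmoxt
Hunk 7: at line 3 remove [uhphm,easw] add [kislp,uhih] -> 8 lines: nrtn eum obgen kislp uhih yecg lvk wmoxt
Final line 5: uhih

Answer: uhih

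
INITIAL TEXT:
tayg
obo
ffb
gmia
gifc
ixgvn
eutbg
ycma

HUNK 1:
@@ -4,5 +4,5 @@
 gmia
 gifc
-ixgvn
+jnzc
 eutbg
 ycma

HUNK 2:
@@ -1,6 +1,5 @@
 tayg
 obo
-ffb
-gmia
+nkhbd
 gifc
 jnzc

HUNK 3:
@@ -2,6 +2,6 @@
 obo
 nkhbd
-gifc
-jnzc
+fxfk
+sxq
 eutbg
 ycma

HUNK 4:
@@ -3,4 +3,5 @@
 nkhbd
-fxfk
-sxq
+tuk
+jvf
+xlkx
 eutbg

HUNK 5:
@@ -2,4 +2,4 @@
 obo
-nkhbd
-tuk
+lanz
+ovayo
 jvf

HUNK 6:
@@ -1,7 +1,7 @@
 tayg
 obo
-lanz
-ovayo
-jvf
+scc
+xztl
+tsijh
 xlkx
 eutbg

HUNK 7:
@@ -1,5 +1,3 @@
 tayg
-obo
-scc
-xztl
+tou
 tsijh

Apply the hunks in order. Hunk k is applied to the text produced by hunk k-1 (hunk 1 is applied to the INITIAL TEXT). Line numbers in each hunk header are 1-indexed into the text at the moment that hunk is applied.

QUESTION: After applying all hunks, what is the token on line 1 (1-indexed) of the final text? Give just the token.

Answer: tayg

Derivation:
Hunk 1: at line 4 remove [ixgvn] add [jnzc] -> 8 lines: tayg obo ffb gmia gifc jnzc eutbg ycma
Hunk 2: at line 1 remove [ffb,gmia] add [nkhbd] -> 7 lines: tayg obo nkhbd gifc jnzc eutbg ycma
Hunk 3: at line 2 remove [gifc,jnzc] add [fxfk,sxq] -> 7 lines: tayg obo nkhbd fxfk sxq eutbg ycma
Hunk 4: at line 3 remove [fxfk,sxq] add [tuk,jvf,xlkx] -> 8 lines: tayg obo nkhbd tuk jvf xlkx eutbg ycma
Hunk 5: at line 2 remove [nkhbd,tuk] add [lanz,ovayo] -> 8 lines: tayg obo lanz ovayo jvf xlkx eutbg ycma
Hunk 6: at line 1 remove [lanz,ovayo,jvf] add [scc,xztl,tsijh] -> 8 lines: tayg obo scc xztl tsijh xlkx eutbg ycma
Hunk 7: at line 1 remove [obo,scc,xztl] add [tou] -> 6 lines: tayg tou tsijh xlkx eutbg ycma
Final line 1: tayg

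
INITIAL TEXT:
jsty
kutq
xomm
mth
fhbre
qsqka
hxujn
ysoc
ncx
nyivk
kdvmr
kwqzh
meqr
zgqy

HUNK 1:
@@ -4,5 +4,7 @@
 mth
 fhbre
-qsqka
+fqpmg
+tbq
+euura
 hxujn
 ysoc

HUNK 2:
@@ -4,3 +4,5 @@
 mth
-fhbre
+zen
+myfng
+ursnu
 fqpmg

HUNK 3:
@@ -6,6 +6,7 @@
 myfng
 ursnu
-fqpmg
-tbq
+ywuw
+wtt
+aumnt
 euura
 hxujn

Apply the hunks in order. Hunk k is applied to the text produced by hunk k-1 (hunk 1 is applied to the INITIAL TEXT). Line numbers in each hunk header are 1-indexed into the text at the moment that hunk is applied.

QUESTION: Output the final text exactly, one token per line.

Hunk 1: at line 4 remove [qsqka] add [fqpmg,tbq,euura] -> 16 lines: jsty kutq xomm mth fhbre fqpmg tbq euura hxujn ysoc ncx nyivk kdvmr kwqzh meqr zgqy
Hunk 2: at line 4 remove [fhbre] add [zen,myfng,ursnu] -> 18 lines: jsty kutq xomm mth zen myfng ursnu fqpmg tbq euura hxujn ysoc ncx nyivk kdvmr kwqzh meqr zgqy
Hunk 3: at line 6 remove [fqpmg,tbq] add [ywuw,wtt,aumnt] -> 19 lines: jsty kutq xomm mth zen myfng ursnu ywuw wtt aumnt euura hxujn ysoc ncx nyivk kdvmr kwqzh meqr zgqy

Answer: jsty
kutq
xomm
mth
zen
myfng
ursnu
ywuw
wtt
aumnt
euura
hxujn
ysoc
ncx
nyivk
kdvmr
kwqzh
meqr
zgqy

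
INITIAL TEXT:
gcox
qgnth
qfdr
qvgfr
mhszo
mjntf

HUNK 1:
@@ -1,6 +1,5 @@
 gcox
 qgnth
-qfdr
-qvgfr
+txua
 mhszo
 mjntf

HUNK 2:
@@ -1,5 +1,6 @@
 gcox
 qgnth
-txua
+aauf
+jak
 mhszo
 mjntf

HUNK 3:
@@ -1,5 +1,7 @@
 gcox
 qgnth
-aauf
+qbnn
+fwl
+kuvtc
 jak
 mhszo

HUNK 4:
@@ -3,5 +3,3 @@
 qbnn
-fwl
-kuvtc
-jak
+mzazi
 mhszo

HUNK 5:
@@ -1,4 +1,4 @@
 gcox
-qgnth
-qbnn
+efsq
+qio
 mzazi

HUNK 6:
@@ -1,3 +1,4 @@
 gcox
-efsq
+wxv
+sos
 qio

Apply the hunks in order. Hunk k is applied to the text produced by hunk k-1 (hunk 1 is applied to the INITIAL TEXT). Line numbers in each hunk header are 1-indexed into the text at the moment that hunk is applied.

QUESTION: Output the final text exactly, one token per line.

Hunk 1: at line 1 remove [qfdr,qvgfr] add [txua] -> 5 lines: gcox qgnth txua mhszo mjntf
Hunk 2: at line 1 remove [txua] add [aauf,jak] -> 6 lines: gcox qgnth aauf jak mhszo mjntf
Hunk 3: at line 1 remove [aauf] add [qbnn,fwl,kuvtc] -> 8 lines: gcox qgnth qbnn fwl kuvtc jak mhszo mjntf
Hunk 4: at line 3 remove [fwl,kuvtc,jak] add [mzazi] -> 6 lines: gcox qgnth qbnn mzazi mhszo mjntf
Hunk 5: at line 1 remove [qgnth,qbnn] add [efsq,qio] -> 6 lines: gcox efsq qio mzazi mhszo mjntf
Hunk 6: at line 1 remove [efsq] add [wxv,sos] -> 7 lines: gcox wxv sos qio mzazi mhszo mjntf

Answer: gcox
wxv
sos
qio
mzazi
mhszo
mjntf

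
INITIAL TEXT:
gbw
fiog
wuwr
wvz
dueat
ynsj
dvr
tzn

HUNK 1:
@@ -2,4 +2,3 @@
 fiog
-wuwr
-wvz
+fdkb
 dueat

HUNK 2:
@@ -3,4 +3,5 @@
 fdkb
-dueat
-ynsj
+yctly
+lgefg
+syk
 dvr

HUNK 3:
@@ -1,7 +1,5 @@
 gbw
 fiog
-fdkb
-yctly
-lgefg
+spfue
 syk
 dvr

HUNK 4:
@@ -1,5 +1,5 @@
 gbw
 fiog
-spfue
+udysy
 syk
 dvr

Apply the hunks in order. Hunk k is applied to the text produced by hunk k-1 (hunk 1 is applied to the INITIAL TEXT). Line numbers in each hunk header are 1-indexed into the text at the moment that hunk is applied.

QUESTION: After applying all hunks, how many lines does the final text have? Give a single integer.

Hunk 1: at line 2 remove [wuwr,wvz] add [fdkb] -> 7 lines: gbw fiog fdkb dueat ynsj dvr tzn
Hunk 2: at line 3 remove [dueat,ynsj] add [yctly,lgefg,syk] -> 8 lines: gbw fiog fdkb yctly lgefg syk dvr tzn
Hunk 3: at line 1 remove [fdkb,yctly,lgefg] add [spfue] -> 6 lines: gbw fiog spfue syk dvr tzn
Hunk 4: at line 1 remove [spfue] add [udysy] -> 6 lines: gbw fiog udysy syk dvr tzn
Final line count: 6

Answer: 6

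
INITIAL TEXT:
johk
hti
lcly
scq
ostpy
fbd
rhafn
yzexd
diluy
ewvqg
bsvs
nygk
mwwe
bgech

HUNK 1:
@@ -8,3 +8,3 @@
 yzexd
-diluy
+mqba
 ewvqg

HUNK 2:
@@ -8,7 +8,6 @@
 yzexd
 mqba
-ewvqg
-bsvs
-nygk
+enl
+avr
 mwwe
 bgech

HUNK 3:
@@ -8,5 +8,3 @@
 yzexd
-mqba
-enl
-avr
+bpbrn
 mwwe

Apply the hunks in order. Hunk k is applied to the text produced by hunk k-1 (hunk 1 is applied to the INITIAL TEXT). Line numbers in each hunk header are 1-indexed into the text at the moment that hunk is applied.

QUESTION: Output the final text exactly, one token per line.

Hunk 1: at line 8 remove [diluy] add [mqba] -> 14 lines: johk hti lcly scq ostpy fbd rhafn yzexd mqba ewvqg bsvs nygk mwwe bgech
Hunk 2: at line 8 remove [ewvqg,bsvs,nygk] add [enl,avr] -> 13 lines: johk hti lcly scq ostpy fbd rhafn yzexd mqba enl avr mwwe bgech
Hunk 3: at line 8 remove [mqba,enl,avr] add [bpbrn] -> 11 lines: johk hti lcly scq ostpy fbd rhafn yzexd bpbrn mwwe bgech

Answer: johk
hti
lcly
scq
ostpy
fbd
rhafn
yzexd
bpbrn
mwwe
bgech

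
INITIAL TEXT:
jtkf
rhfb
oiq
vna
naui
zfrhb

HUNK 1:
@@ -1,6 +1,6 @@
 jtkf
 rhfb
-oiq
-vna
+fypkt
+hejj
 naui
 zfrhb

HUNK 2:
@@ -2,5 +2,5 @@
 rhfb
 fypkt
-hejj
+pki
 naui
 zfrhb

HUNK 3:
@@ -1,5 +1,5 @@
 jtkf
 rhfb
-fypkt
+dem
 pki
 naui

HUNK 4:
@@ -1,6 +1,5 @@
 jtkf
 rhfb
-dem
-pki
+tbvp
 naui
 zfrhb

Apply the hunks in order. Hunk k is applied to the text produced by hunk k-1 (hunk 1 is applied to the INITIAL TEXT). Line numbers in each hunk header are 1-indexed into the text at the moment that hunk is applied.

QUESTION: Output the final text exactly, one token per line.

Hunk 1: at line 1 remove [oiq,vna] add [fypkt,hejj] -> 6 lines: jtkf rhfb fypkt hejj naui zfrhb
Hunk 2: at line 2 remove [hejj] add [pki] -> 6 lines: jtkf rhfb fypkt pki naui zfrhb
Hunk 3: at line 1 remove [fypkt] add [dem] -> 6 lines: jtkf rhfb dem pki naui zfrhb
Hunk 4: at line 1 remove [dem,pki] add [tbvp] -> 5 lines: jtkf rhfb tbvp naui zfrhb

Answer: jtkf
rhfb
tbvp
naui
zfrhb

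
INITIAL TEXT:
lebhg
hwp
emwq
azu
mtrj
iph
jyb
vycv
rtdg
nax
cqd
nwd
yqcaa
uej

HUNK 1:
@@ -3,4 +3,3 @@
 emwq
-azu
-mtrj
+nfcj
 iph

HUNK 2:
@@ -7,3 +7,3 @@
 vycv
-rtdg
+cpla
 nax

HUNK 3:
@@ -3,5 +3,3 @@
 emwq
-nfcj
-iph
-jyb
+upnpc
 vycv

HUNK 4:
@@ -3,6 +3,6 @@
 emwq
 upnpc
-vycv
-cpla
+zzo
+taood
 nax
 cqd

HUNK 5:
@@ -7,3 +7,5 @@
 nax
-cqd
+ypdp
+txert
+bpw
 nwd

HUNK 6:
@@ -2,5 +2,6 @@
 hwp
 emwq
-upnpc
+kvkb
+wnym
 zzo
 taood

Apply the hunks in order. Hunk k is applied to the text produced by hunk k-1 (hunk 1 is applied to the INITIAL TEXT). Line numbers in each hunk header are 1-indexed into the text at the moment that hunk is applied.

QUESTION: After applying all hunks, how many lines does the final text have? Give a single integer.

Hunk 1: at line 3 remove [azu,mtrj] add [nfcj] -> 13 lines: lebhg hwp emwq nfcj iph jyb vycv rtdg nax cqd nwd yqcaa uej
Hunk 2: at line 7 remove [rtdg] add [cpla] -> 13 lines: lebhg hwp emwq nfcj iph jyb vycv cpla nax cqd nwd yqcaa uej
Hunk 3: at line 3 remove [nfcj,iph,jyb] add [upnpc] -> 11 lines: lebhg hwp emwq upnpc vycv cpla nax cqd nwd yqcaa uej
Hunk 4: at line 3 remove [vycv,cpla] add [zzo,taood] -> 11 lines: lebhg hwp emwq upnpc zzo taood nax cqd nwd yqcaa uej
Hunk 5: at line 7 remove [cqd] add [ypdp,txert,bpw] -> 13 lines: lebhg hwp emwq upnpc zzo taood nax ypdp txert bpw nwd yqcaa uej
Hunk 6: at line 2 remove [upnpc] add [kvkb,wnym] -> 14 lines: lebhg hwp emwq kvkb wnym zzo taood nax ypdp txert bpw nwd yqcaa uej
Final line count: 14

Answer: 14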